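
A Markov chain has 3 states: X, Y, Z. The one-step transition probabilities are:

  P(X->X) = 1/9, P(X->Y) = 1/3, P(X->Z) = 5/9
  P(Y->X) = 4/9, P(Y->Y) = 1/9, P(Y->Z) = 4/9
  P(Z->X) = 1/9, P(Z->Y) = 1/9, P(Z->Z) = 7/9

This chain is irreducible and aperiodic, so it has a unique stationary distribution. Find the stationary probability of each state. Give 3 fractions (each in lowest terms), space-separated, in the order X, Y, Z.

The stationary distribution satisfies pi = pi * P, i.e.:
  pi_X = 1/9*pi_X + 4/9*pi_Y + 1/9*pi_Z
  pi_Y = 1/3*pi_X + 1/9*pi_Y + 1/9*pi_Z
  pi_Z = 5/9*pi_X + 4/9*pi_Y + 7/9*pi_Z
with normalization: pi_X + pi_Y + pi_Z = 1.

Using the first 2 balance equations plus normalization, the linear system A*pi = b is:
  [-8/9, 4/9, 1/9] . pi = 0
  [1/3, -8/9, 1/9] . pi = 0
  [1, 1, 1] . pi = 1

Solving yields:
  pi_X = 4/25
  pi_Y = 11/75
  pi_Z = 52/75

Verification (pi * P):
  4/25*1/9 + 11/75*4/9 + 52/75*1/9 = 4/25 = pi_X  (ok)
  4/25*1/3 + 11/75*1/9 + 52/75*1/9 = 11/75 = pi_Y  (ok)
  4/25*5/9 + 11/75*4/9 + 52/75*7/9 = 52/75 = pi_Z  (ok)

Answer: 4/25 11/75 52/75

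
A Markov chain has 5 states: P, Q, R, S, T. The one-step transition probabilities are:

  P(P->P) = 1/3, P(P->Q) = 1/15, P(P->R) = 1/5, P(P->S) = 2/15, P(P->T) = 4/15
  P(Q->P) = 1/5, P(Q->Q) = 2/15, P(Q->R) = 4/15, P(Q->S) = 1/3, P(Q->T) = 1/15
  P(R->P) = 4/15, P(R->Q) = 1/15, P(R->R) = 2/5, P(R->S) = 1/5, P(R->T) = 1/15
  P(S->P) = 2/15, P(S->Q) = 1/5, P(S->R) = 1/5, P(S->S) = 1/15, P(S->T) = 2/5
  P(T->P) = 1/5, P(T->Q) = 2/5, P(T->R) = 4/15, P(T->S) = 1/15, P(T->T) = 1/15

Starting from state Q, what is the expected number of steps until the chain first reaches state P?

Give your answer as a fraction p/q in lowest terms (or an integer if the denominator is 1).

Answer: 59025/12151

Derivation:
Let h_i = expected steps to first reach P from state i.
Boundary: h_P = 0.
First-step equations for the other states:
  h_Q = 1 + 1/5*h_P + 2/15*h_Q + 4/15*h_R + 1/3*h_S + 1/15*h_T
  h_R = 1 + 4/15*h_P + 1/15*h_Q + 2/5*h_R + 1/5*h_S + 1/15*h_T
  h_S = 1 + 2/15*h_P + 1/5*h_Q + 1/5*h_R + 1/15*h_S + 2/5*h_T
  h_T = 1 + 1/5*h_P + 2/5*h_Q + 4/15*h_R + 1/15*h_S + 1/15*h_T

Substituting h_P = 0 and rearranging gives the linear system (I - Q) h = 1:
  [13/15, -4/15, -1/3, -1/15] . (h_Q, h_R, h_S, h_T) = 1
  [-1/15, 3/5, -1/5, -1/15] . (h_Q, h_R, h_S, h_T) = 1
  [-1/5, -1/5, 14/15, -2/5] . (h_Q, h_R, h_S, h_T) = 1
  [-2/5, -4/15, -1/15, 14/15] . (h_Q, h_R, h_S, h_T) = 1

Solving yields:
  h_Q = 59025/12151
  h_R = 54000/12151
  h_S = 62175/12151
  h_T = 58185/12151

Starting state is Q, so the expected hitting time is h_Q = 59025/12151.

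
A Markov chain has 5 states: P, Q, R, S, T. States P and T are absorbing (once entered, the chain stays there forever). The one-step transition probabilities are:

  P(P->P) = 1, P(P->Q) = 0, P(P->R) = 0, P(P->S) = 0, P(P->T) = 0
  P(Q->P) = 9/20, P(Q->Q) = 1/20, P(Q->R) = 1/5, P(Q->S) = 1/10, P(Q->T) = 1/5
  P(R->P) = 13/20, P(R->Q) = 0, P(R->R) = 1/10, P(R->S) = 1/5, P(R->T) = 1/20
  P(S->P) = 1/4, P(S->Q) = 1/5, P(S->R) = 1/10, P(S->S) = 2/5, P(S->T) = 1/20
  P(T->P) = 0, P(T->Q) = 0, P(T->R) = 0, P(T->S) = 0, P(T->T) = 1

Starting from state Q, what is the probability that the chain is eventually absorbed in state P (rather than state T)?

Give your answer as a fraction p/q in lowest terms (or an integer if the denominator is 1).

Answer: 3/4

Derivation:
Let a_i = P(absorbed in P | start in state i).
Boundary conditions: a_P = 1, a_T = 0.
For each transient state i, a_i = sum_j P(i->j) * a_j:
  a_Q = 9/20*a_P + 1/20*a_Q + 1/5*a_R + 1/10*a_S + 1/5*a_T
  a_R = 13/20*a_P + 0*a_Q + 1/10*a_R + 1/5*a_S + 1/20*a_T
  a_S = 1/4*a_P + 1/5*a_Q + 1/10*a_R + 2/5*a_S + 1/20*a_T

Substituting a_P = 1 and a_T = 0, rearrange to (I - Q) a = r where r[i] = P(i -> P):
  [19/20, -1/5, -1/10] . (a_Q, a_R, a_S) = 9/20
  [0, 9/10, -1/5] . (a_Q, a_R, a_S) = 13/20
  [-1/5, -1/10, 3/5] . (a_Q, a_R, a_S) = 1/4

Solving yields:
  a_Q = 3/4
  a_R = 47/52
  a_S = 85/104

Starting state is Q, so the absorption probability is a_Q = 3/4.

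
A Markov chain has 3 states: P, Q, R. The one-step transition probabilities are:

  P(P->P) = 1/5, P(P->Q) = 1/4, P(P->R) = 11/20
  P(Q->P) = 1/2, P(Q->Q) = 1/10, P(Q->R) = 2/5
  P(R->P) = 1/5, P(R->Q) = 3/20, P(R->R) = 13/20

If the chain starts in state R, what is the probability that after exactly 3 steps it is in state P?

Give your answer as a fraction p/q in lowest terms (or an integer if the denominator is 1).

Computing P^3 by repeated multiplication:
P^1 =
  P: [1/5, 1/4, 11/20]
  Q: [1/2, 1/10, 2/5]
  R: [1/5, 3/20, 13/20]
P^2 =
  P: [11/40, 63/400, 227/400]
  Q: [23/100, 39/200, 23/40]
  R: [49/200, 13/80, 237/400]
P^3 =
  P: [989/4000, 1357/8000, 933/1600]
  Q: [517/2000, 653/4000, 2313/4000]
  R: [199/800, 1331/8000, 4679/8000]

(P^3)[R -> P] = 199/800

Answer: 199/800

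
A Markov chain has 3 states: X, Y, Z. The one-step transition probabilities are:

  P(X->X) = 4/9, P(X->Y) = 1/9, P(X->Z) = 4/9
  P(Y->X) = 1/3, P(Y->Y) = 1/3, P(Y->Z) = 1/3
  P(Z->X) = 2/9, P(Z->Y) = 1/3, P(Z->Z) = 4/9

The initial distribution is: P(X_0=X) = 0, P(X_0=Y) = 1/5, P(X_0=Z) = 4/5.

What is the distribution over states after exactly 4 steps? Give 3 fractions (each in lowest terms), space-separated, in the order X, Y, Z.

Answer: 707/2187 8581/32805 13619/32805

Derivation:
Propagating the distribution step by step (d_{t+1} = d_t * P):
d_0 = (X=0, Y=1/5, Z=4/5)
  d_1[X] = 0*4/9 + 1/5*1/3 + 4/5*2/9 = 11/45
  d_1[Y] = 0*1/9 + 1/5*1/3 + 4/5*1/3 = 1/3
  d_1[Z] = 0*4/9 + 1/5*1/3 + 4/5*4/9 = 19/45
d_1 = (X=11/45, Y=1/3, Z=19/45)
  d_2[X] = 11/45*4/9 + 1/3*1/3 + 19/45*2/9 = 127/405
  d_2[Y] = 11/45*1/9 + 1/3*1/3 + 19/45*1/3 = 113/405
  d_2[Z] = 11/45*4/9 + 1/3*1/3 + 19/45*4/9 = 11/27
d_2 = (X=127/405, Y=113/405, Z=11/27)
  d_3[X] = 127/405*4/9 + 113/405*1/3 + 11/27*2/9 = 1177/3645
  d_3[Y] = 127/405*1/9 + 113/405*1/3 + 11/27*1/3 = 961/3645
  d_3[Z] = 127/405*4/9 + 113/405*1/3 + 11/27*4/9 = 1507/3645
d_3 = (X=1177/3645, Y=961/3645, Z=1507/3645)
  d_4[X] = 1177/3645*4/9 + 961/3645*1/3 + 1507/3645*2/9 = 707/2187
  d_4[Y] = 1177/3645*1/9 + 961/3645*1/3 + 1507/3645*1/3 = 8581/32805
  d_4[Z] = 1177/3645*4/9 + 961/3645*1/3 + 1507/3645*4/9 = 13619/32805
d_4 = (X=707/2187, Y=8581/32805, Z=13619/32805)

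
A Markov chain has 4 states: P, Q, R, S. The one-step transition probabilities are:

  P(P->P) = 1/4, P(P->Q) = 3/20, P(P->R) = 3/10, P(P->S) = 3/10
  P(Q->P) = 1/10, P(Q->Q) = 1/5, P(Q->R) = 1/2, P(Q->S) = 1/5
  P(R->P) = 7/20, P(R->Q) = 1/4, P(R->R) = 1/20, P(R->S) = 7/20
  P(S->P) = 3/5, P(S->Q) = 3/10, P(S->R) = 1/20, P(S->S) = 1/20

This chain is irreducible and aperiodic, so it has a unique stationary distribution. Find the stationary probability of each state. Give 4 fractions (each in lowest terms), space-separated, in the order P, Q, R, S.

The stationary distribution satisfies pi = pi * P, i.e.:
  pi_P = 1/4*pi_P + 1/10*pi_Q + 7/20*pi_R + 3/5*pi_S
  pi_Q = 3/20*pi_P + 1/5*pi_Q + 1/4*pi_R + 3/10*pi_S
  pi_R = 3/10*pi_P + 1/2*pi_Q + 1/20*pi_R + 1/20*pi_S
  pi_S = 3/10*pi_P + 1/5*pi_Q + 7/20*pi_R + 1/20*pi_S
with normalization: pi_P + pi_Q + pi_R + pi_S = 1.

Using the first 3 balance equations plus normalization, the linear system A*pi = b is:
  [-3/4, 1/10, 7/20, 3/5] . pi = 0
  [3/20, -4/5, 1/4, 3/10] . pi = 0
  [3/10, 1/2, -19/20, 1/20] . pi = 0
  [1, 1, 1, 1] . pi = 1

Solving yields:
  pi_P = 1909/5944
  pi_Q = 1299/5944
  pi_R = 1359/5944
  pi_S = 1377/5944

Verification (pi * P):
  1909/5944*1/4 + 1299/5944*1/10 + 1359/5944*7/20 + 1377/5944*3/5 = 1909/5944 = pi_P  (ok)
  1909/5944*3/20 + 1299/5944*1/5 + 1359/5944*1/4 + 1377/5944*3/10 = 1299/5944 = pi_Q  (ok)
  1909/5944*3/10 + 1299/5944*1/2 + 1359/5944*1/20 + 1377/5944*1/20 = 1359/5944 = pi_R  (ok)
  1909/5944*3/10 + 1299/5944*1/5 + 1359/5944*7/20 + 1377/5944*1/20 = 1377/5944 = pi_S  (ok)

Answer: 1909/5944 1299/5944 1359/5944 1377/5944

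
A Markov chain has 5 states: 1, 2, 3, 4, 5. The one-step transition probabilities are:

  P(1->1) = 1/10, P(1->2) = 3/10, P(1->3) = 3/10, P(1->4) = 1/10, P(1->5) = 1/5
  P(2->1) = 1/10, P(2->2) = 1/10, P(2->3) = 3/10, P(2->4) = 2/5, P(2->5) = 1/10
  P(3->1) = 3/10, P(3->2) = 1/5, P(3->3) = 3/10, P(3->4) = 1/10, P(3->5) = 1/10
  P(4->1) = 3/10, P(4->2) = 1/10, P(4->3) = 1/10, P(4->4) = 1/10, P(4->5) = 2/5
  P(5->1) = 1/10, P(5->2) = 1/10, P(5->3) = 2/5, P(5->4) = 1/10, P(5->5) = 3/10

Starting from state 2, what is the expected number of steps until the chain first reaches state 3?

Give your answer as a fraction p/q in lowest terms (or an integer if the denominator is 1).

Let h_i = expected steps to first reach 3 from state i.
Boundary: h_3 = 0.
First-step equations for the other states:
  h_1 = 1 + 1/10*h_1 + 3/10*h_2 + 3/10*h_3 + 1/10*h_4 + 1/5*h_5
  h_2 = 1 + 1/10*h_1 + 1/10*h_2 + 3/10*h_3 + 2/5*h_4 + 1/10*h_5
  h_4 = 1 + 3/10*h_1 + 1/10*h_2 + 1/10*h_3 + 1/10*h_4 + 2/5*h_5
  h_5 = 1 + 1/10*h_1 + 1/10*h_2 + 2/5*h_3 + 1/10*h_4 + 3/10*h_5

Substituting h_3 = 0 and rearranging gives the linear system (I - Q) h = 1:
  [9/10, -3/10, -1/10, -1/5] . (h_1, h_2, h_4, h_5) = 1
  [-1/10, 9/10, -2/5, -1/10] . (h_1, h_2, h_4, h_5) = 1
  [-3/10, -1/10, 9/10, -2/5] . (h_1, h_2, h_4, h_5) = 1
  [-1/10, -1/10, -1/10, 7/10] . (h_1, h_2, h_4, h_5) = 1

Solving yields:
  h_1 = 5630/1647
  h_2 = 5920/1647
  h_4 = 6560/1647
  h_5 = 4940/1647

Starting state is 2, so the expected hitting time is h_2 = 5920/1647.

Answer: 5920/1647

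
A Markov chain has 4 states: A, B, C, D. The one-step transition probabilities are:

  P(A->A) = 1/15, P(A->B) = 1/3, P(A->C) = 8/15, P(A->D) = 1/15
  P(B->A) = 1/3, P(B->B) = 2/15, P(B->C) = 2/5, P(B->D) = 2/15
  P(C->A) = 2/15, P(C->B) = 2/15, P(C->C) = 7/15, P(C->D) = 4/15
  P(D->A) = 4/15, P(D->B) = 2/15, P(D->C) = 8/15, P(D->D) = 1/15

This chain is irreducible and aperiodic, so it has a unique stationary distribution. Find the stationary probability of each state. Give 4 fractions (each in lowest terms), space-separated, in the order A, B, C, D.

Answer: 38/213 12/71 34/71 37/213

Derivation:
The stationary distribution satisfies pi = pi * P, i.e.:
  pi_A = 1/15*pi_A + 1/3*pi_B + 2/15*pi_C + 4/15*pi_D
  pi_B = 1/3*pi_A + 2/15*pi_B + 2/15*pi_C + 2/15*pi_D
  pi_C = 8/15*pi_A + 2/5*pi_B + 7/15*pi_C + 8/15*pi_D
  pi_D = 1/15*pi_A + 2/15*pi_B + 4/15*pi_C + 1/15*pi_D
with normalization: pi_A + pi_B + pi_C + pi_D = 1.

Using the first 3 balance equations plus normalization, the linear system A*pi = b is:
  [-14/15, 1/3, 2/15, 4/15] . pi = 0
  [1/3, -13/15, 2/15, 2/15] . pi = 0
  [8/15, 2/5, -8/15, 8/15] . pi = 0
  [1, 1, 1, 1] . pi = 1

Solving yields:
  pi_A = 38/213
  pi_B = 12/71
  pi_C = 34/71
  pi_D = 37/213

Verification (pi * P):
  38/213*1/15 + 12/71*1/3 + 34/71*2/15 + 37/213*4/15 = 38/213 = pi_A  (ok)
  38/213*1/3 + 12/71*2/15 + 34/71*2/15 + 37/213*2/15 = 12/71 = pi_B  (ok)
  38/213*8/15 + 12/71*2/5 + 34/71*7/15 + 37/213*8/15 = 34/71 = pi_C  (ok)
  38/213*1/15 + 12/71*2/15 + 34/71*4/15 + 37/213*1/15 = 37/213 = pi_D  (ok)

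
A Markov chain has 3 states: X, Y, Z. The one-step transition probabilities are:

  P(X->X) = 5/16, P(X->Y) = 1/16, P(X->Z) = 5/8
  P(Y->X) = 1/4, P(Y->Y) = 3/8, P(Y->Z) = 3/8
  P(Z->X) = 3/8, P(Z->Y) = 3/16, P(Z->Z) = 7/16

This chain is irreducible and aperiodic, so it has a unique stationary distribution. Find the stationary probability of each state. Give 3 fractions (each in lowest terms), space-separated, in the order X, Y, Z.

Answer: 72/217 39/217 106/217

Derivation:
The stationary distribution satisfies pi = pi * P, i.e.:
  pi_X = 5/16*pi_X + 1/4*pi_Y + 3/8*pi_Z
  pi_Y = 1/16*pi_X + 3/8*pi_Y + 3/16*pi_Z
  pi_Z = 5/8*pi_X + 3/8*pi_Y + 7/16*pi_Z
with normalization: pi_X + pi_Y + pi_Z = 1.

Using the first 2 balance equations plus normalization, the linear system A*pi = b is:
  [-11/16, 1/4, 3/8] . pi = 0
  [1/16, -5/8, 3/16] . pi = 0
  [1, 1, 1] . pi = 1

Solving yields:
  pi_X = 72/217
  pi_Y = 39/217
  pi_Z = 106/217

Verification (pi * P):
  72/217*5/16 + 39/217*1/4 + 106/217*3/8 = 72/217 = pi_X  (ok)
  72/217*1/16 + 39/217*3/8 + 106/217*3/16 = 39/217 = pi_Y  (ok)
  72/217*5/8 + 39/217*3/8 + 106/217*7/16 = 106/217 = pi_Z  (ok)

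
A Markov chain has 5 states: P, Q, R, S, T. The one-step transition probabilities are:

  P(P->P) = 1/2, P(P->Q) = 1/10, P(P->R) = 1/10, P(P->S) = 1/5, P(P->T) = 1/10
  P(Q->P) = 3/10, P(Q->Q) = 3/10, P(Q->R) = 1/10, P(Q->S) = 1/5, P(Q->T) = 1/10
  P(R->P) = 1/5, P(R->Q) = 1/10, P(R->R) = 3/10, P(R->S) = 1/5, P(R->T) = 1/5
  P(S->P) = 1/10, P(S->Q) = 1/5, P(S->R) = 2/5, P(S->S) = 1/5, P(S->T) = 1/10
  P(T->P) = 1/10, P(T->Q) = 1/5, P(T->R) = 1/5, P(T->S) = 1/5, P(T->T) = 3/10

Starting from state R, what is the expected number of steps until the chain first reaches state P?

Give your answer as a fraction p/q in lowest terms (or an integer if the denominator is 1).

Answer: 1825/327

Derivation:
Let h_i = expected steps to first reach P from state i.
Boundary: h_P = 0.
First-step equations for the other states:
  h_Q = 1 + 3/10*h_P + 3/10*h_Q + 1/10*h_R + 1/5*h_S + 1/10*h_T
  h_R = 1 + 1/5*h_P + 1/10*h_Q + 3/10*h_R + 1/5*h_S + 1/5*h_T
  h_S = 1 + 1/10*h_P + 1/5*h_Q + 2/5*h_R + 1/5*h_S + 1/10*h_T
  h_T = 1 + 1/10*h_P + 1/5*h_Q + 1/5*h_R + 1/5*h_S + 3/10*h_T

Substituting h_P = 0 and rearranging gives the linear system (I - Q) h = 1:
  [7/10, -1/10, -1/5, -1/10] . (h_Q, h_R, h_S, h_T) = 1
  [-1/10, 7/10, -1/5, -1/5] . (h_Q, h_R, h_S, h_T) = 1
  [-1/5, -2/5, 4/5, -1/10] . (h_Q, h_R, h_S, h_T) = 1
  [-1/5, -1/5, -1/5, 7/10] . (h_Q, h_R, h_S, h_T) = 1

Solving yields:
  h_Q = 525/109
  h_R = 1825/327
  h_S = 655/109
  h_T = 2000/327

Starting state is R, so the expected hitting time is h_R = 1825/327.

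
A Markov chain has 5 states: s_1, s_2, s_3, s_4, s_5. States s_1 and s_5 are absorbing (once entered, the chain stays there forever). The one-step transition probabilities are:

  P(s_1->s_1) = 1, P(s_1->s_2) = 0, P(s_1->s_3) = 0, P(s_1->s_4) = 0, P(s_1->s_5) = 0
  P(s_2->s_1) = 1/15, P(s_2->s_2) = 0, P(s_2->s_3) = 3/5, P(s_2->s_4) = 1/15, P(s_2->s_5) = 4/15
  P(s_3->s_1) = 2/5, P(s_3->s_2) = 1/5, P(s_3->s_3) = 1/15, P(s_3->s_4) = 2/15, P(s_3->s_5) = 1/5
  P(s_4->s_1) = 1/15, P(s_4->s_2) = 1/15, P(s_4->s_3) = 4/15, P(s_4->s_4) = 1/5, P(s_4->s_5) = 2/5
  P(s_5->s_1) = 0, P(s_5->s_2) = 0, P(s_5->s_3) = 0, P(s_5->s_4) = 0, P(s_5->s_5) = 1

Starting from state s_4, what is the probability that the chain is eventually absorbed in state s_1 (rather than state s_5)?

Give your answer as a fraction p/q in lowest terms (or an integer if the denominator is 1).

Answer: 623/2032

Derivation:
Let a_i = P(absorbed in s_1 | start in state i).
Boundary conditions: a_s_1 = 1, a_s_5 = 0.
For each transient state i, a_i = sum_j P(i->j) * a_j:
  a_s_2 = 1/15*a_s_1 + 0*a_s_2 + 3/5*a_s_3 + 1/15*a_s_4 + 4/15*a_s_5
  a_s_3 = 2/5*a_s_1 + 1/5*a_s_2 + 1/15*a_s_3 + 2/15*a_s_4 + 1/5*a_s_5
  a_s_4 = 1/15*a_s_1 + 1/15*a_s_2 + 4/15*a_s_3 + 1/5*a_s_4 + 2/5*a_s_5

Substituting a_s_1 = 1 and a_s_5 = 0, rearrange to (I - Q) a = r where r[i] = P(i -> s_1):
  [1, -3/5, -1/15] . (a_s_2, a_s_3, a_s_4) = 1/15
  [-1/5, 14/15, -2/15] . (a_s_2, a_s_3, a_s_4) = 2/5
  [-1/15, -4/15, 4/5] . (a_s_2, a_s_3, a_s_4) = 1/15

Solving yields:
  a_s_2 = 54/127
  a_s_3 = 1145/2032
  a_s_4 = 623/2032

Starting state is s_4, so the absorption probability is a_s_4 = 623/2032.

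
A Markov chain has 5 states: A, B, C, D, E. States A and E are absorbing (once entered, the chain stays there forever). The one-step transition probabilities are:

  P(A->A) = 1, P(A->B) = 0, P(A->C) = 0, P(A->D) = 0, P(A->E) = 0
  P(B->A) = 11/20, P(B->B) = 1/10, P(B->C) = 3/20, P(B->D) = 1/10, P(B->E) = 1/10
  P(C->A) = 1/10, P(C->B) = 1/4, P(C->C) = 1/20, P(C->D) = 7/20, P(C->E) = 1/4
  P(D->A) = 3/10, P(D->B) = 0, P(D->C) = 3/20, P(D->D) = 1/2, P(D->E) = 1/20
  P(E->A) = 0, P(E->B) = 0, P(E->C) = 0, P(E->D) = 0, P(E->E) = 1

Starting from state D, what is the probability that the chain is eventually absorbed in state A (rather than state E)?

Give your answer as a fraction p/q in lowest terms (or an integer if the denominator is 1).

Answer: 745/954

Derivation:
Let a_i = P(absorbed in A | start in state i).
Boundary conditions: a_A = 1, a_E = 0.
For each transient state i, a_i = sum_j P(i->j) * a_j:
  a_B = 11/20*a_A + 1/10*a_B + 3/20*a_C + 1/10*a_D + 1/10*a_E
  a_C = 1/10*a_A + 1/4*a_B + 1/20*a_C + 7/20*a_D + 1/4*a_E
  a_D = 3/10*a_A + 0*a_B + 3/20*a_C + 1/2*a_D + 1/20*a_E

Substituting a_A = 1 and a_E = 0, rearrange to (I - Q) a = r where r[i] = P(i -> A):
  [9/10, -3/20, -1/10] . (a_B, a_C, a_D) = 11/20
  [-1/4, 19/20, -7/20] . (a_B, a_C, a_D) = 1/10
  [0, -3/20, 1/2] . (a_B, a_C, a_D) = 3/10

Solving yields:
  a_B = 2285/2862
  a_C = 863/1431
  a_D = 745/954

Starting state is D, so the absorption probability is a_D = 745/954.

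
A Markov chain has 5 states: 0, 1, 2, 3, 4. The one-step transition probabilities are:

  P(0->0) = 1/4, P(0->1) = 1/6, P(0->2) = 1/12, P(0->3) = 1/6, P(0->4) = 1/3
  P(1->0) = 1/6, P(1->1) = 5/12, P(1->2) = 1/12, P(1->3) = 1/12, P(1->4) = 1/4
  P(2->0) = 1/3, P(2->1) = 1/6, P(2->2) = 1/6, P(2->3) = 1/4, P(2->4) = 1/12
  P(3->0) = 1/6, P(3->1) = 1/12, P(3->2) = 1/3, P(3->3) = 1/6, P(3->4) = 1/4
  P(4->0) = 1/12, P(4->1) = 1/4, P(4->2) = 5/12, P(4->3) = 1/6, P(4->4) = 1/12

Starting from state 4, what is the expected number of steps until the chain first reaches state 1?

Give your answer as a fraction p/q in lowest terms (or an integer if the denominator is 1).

Let h_i = expected steps to first reach 1 from state i.
Boundary: h_1 = 0.
First-step equations for the other states:
  h_0 = 1 + 1/4*h_0 + 1/6*h_1 + 1/12*h_2 + 1/6*h_3 + 1/3*h_4
  h_2 = 1 + 1/3*h_0 + 1/6*h_1 + 1/6*h_2 + 1/4*h_3 + 1/12*h_4
  h_3 = 1 + 1/6*h_0 + 1/12*h_1 + 1/3*h_2 + 1/6*h_3 + 1/4*h_4
  h_4 = 1 + 1/12*h_0 + 1/4*h_1 + 5/12*h_2 + 1/6*h_3 + 1/12*h_4

Substituting h_1 = 0 and rearranging gives the linear system (I - Q) h = 1:
  [3/4, -1/12, -1/6, -1/3] . (h_0, h_2, h_3, h_4) = 1
  [-1/3, 5/6, -1/4, -1/12] . (h_0, h_2, h_3, h_4) = 1
  [-1/6, -1/3, 5/6, -1/4] . (h_0, h_2, h_3, h_4) = 1
  [-1/12, -5/12, -1/6, 11/12] . (h_0, h_2, h_3, h_4) = 1

Solving yields:
  h_0 = 6249/1055
  h_2 = 1281/211
  h_3 = 1368/211
  h_4 = 5874/1055

Starting state is 4, so the expected hitting time is h_4 = 5874/1055.

Answer: 5874/1055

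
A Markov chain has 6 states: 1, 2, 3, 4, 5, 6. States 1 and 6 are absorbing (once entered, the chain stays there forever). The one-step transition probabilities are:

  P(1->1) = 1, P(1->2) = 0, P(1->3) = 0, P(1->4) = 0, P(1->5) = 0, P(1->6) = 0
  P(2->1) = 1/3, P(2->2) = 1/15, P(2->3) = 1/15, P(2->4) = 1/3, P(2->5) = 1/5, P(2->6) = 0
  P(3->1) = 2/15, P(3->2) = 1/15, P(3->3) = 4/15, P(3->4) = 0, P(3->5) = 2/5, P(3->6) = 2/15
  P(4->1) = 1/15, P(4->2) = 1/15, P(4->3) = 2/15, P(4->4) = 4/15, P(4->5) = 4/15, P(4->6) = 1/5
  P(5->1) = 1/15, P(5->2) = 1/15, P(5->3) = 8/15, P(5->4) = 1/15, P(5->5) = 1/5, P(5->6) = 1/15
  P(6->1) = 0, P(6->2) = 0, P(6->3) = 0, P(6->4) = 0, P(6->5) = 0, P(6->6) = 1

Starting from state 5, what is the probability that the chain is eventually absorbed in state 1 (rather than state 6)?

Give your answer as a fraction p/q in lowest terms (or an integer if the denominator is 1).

Let a_i = P(absorbed in 1 | start in state i).
Boundary conditions: a_1 = 1, a_6 = 0.
For each transient state i, a_i = sum_j P(i->j) * a_j:
  a_2 = 1/3*a_1 + 1/15*a_2 + 1/15*a_3 + 1/3*a_4 + 1/5*a_5 + 0*a_6
  a_3 = 2/15*a_1 + 1/15*a_2 + 4/15*a_3 + 0*a_4 + 2/5*a_5 + 2/15*a_6
  a_4 = 1/15*a_1 + 1/15*a_2 + 2/15*a_3 + 4/15*a_4 + 4/15*a_5 + 1/5*a_6
  a_5 = 1/15*a_1 + 1/15*a_2 + 8/15*a_3 + 1/15*a_4 + 1/5*a_5 + 1/15*a_6

Substituting a_1 = 1 and a_6 = 0, rearrange to (I - Q) a = r where r[i] = P(i -> 1):
  [14/15, -1/15, -1/3, -1/5] . (a_2, a_3, a_4, a_5) = 1/3
  [-1/15, 11/15, 0, -2/5] . (a_2, a_3, a_4, a_5) = 2/15
  [-1/15, -2/15, 11/15, -4/15] . (a_2, a_3, a_4, a_5) = 1/15
  [-1/15, -8/15, -1/15, 4/5] . (a_2, a_3, a_4, a_5) = 1/15

Solving yields:
  a_2 = 3432/5153
  a_3 = 2738/5153
  a_4 = 2271/5153
  a_5 = 2730/5153

Starting state is 5, so the absorption probability is a_5 = 2730/5153.

Answer: 2730/5153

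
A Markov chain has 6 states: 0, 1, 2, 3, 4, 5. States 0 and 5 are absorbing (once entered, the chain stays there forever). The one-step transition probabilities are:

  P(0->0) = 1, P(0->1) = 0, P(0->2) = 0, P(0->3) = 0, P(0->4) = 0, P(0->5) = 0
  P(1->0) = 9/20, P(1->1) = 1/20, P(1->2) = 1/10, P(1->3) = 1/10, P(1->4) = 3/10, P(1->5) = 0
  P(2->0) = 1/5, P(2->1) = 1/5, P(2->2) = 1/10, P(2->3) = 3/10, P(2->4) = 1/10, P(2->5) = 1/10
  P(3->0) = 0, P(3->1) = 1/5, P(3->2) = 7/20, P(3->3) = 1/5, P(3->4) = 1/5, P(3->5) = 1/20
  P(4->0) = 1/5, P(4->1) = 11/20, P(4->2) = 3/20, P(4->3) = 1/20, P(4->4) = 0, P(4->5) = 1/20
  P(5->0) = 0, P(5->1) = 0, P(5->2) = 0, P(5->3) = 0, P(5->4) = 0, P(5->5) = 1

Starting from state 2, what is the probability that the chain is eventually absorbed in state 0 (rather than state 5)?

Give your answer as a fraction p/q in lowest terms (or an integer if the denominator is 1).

Let a_i = P(absorbed in 0 | start in state i).
Boundary conditions: a_0 = 1, a_5 = 0.
For each transient state i, a_i = sum_j P(i->j) * a_j:
  a_1 = 9/20*a_0 + 1/20*a_1 + 1/10*a_2 + 1/10*a_3 + 3/10*a_4 + 0*a_5
  a_2 = 1/5*a_0 + 1/5*a_1 + 1/10*a_2 + 3/10*a_3 + 1/10*a_4 + 1/10*a_5
  a_3 = 0*a_0 + 1/5*a_1 + 7/20*a_2 + 1/5*a_3 + 1/5*a_4 + 1/20*a_5
  a_4 = 1/5*a_0 + 11/20*a_1 + 3/20*a_2 + 1/20*a_3 + 0*a_4 + 1/20*a_5

Substituting a_0 = 1 and a_5 = 0, rearrange to (I - Q) a = r where r[i] = P(i -> 0):
  [19/20, -1/10, -1/10, -3/10] . (a_1, a_2, a_3, a_4) = 9/20
  [-1/5, 9/10, -3/10, -1/10] . (a_1, a_2, a_3, a_4) = 1/5
  [-1/5, -7/20, 4/5, -1/5] . (a_1, a_2, a_3, a_4) = 0
  [-11/20, -3/20, -1/20, 1] . (a_1, a_2, a_3, a_4) = 1/5

Solving yields:
  a_1 = 27049/29779
  a_2 = 23224/29779
  a_3 = 23293/29779
  a_4 = 83/97

Starting state is 2, so the absorption probability is a_2 = 23224/29779.

Answer: 23224/29779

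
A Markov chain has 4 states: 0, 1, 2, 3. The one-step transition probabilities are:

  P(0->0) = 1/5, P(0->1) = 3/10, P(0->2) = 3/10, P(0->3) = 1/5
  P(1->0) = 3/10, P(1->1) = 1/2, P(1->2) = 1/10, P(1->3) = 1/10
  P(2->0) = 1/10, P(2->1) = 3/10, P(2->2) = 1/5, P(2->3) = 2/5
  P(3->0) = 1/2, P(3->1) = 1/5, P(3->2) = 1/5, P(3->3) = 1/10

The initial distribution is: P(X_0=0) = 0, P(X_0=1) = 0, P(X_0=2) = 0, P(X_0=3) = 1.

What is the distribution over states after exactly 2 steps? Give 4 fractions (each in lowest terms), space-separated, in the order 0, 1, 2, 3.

Propagating the distribution step by step (d_{t+1} = d_t * P):
d_0 = (0=0, 1=0, 2=0, 3=1)
  d_1[0] = 0*1/5 + 0*3/10 + 0*1/10 + 1*1/2 = 1/2
  d_1[1] = 0*3/10 + 0*1/2 + 0*3/10 + 1*1/5 = 1/5
  d_1[2] = 0*3/10 + 0*1/10 + 0*1/5 + 1*1/5 = 1/5
  d_1[3] = 0*1/5 + 0*1/10 + 0*2/5 + 1*1/10 = 1/10
d_1 = (0=1/2, 1=1/5, 2=1/5, 3=1/10)
  d_2[0] = 1/2*1/5 + 1/5*3/10 + 1/5*1/10 + 1/10*1/2 = 23/100
  d_2[1] = 1/2*3/10 + 1/5*1/2 + 1/5*3/10 + 1/10*1/5 = 33/100
  d_2[2] = 1/2*3/10 + 1/5*1/10 + 1/5*1/5 + 1/10*1/5 = 23/100
  d_2[3] = 1/2*1/5 + 1/5*1/10 + 1/5*2/5 + 1/10*1/10 = 21/100
d_2 = (0=23/100, 1=33/100, 2=23/100, 3=21/100)

Answer: 23/100 33/100 23/100 21/100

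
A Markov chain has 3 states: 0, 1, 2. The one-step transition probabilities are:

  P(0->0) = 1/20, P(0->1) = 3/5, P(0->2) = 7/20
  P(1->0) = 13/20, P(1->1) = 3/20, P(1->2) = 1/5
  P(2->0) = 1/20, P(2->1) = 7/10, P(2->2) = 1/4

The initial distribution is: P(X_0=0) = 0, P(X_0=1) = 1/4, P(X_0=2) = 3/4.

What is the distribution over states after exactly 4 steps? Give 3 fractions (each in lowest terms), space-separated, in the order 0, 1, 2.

Answer: 51911/160000 269561/640000 32559/128000

Derivation:
Propagating the distribution step by step (d_{t+1} = d_t * P):
d_0 = (0=0, 1=1/4, 2=3/4)
  d_1[0] = 0*1/20 + 1/4*13/20 + 3/4*1/20 = 1/5
  d_1[1] = 0*3/5 + 1/4*3/20 + 3/4*7/10 = 9/16
  d_1[2] = 0*7/20 + 1/4*1/5 + 3/4*1/4 = 19/80
d_1 = (0=1/5, 1=9/16, 2=19/80)
  d_2[0] = 1/5*1/20 + 9/16*13/20 + 19/80*1/20 = 31/80
  d_2[1] = 1/5*3/5 + 9/16*3/20 + 19/80*7/10 = 593/1600
  d_2[2] = 1/5*7/20 + 9/16*1/5 + 19/80*1/4 = 387/1600
d_2 = (0=31/80, 1=593/1600, 2=387/1600)
  d_3[0] = 31/80*1/20 + 593/1600*13/20 + 387/1600*1/20 = 2179/8000
  d_3[1] = 31/80*3/5 + 593/1600*3/20 + 387/1600*7/10 = 14637/32000
  d_3[2] = 31/80*7/20 + 593/1600*1/5 + 387/1600*1/4 = 8647/32000
d_3 = (0=2179/8000, 1=14637/32000, 2=8647/32000)
  d_4[0] = 2179/8000*1/20 + 14637/32000*13/20 + 8647/32000*1/20 = 51911/160000
  d_4[1] = 2179/8000*3/5 + 14637/32000*3/20 + 8647/32000*7/10 = 269561/640000
  d_4[2] = 2179/8000*7/20 + 14637/32000*1/5 + 8647/32000*1/4 = 32559/128000
d_4 = (0=51911/160000, 1=269561/640000, 2=32559/128000)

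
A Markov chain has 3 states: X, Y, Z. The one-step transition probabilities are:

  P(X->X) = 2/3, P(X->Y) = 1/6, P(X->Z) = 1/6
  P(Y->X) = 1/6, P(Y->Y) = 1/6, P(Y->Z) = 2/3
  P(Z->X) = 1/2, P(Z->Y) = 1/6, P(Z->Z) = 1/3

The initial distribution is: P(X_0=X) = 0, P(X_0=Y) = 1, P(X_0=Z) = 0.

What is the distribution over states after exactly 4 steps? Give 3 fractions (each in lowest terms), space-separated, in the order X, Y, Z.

Propagating the distribution step by step (d_{t+1} = d_t * P):
d_0 = (X=0, Y=1, Z=0)
  d_1[X] = 0*2/3 + 1*1/6 + 0*1/2 = 1/6
  d_1[Y] = 0*1/6 + 1*1/6 + 0*1/6 = 1/6
  d_1[Z] = 0*1/6 + 1*2/3 + 0*1/3 = 2/3
d_1 = (X=1/6, Y=1/6, Z=2/3)
  d_2[X] = 1/6*2/3 + 1/6*1/6 + 2/3*1/2 = 17/36
  d_2[Y] = 1/6*1/6 + 1/6*1/6 + 2/3*1/6 = 1/6
  d_2[Z] = 1/6*1/6 + 1/6*2/3 + 2/3*1/3 = 13/36
d_2 = (X=17/36, Y=1/6, Z=13/36)
  d_3[X] = 17/36*2/3 + 1/6*1/6 + 13/36*1/2 = 113/216
  d_3[Y] = 17/36*1/6 + 1/6*1/6 + 13/36*1/6 = 1/6
  d_3[Z] = 17/36*1/6 + 1/6*2/3 + 13/36*1/3 = 67/216
d_3 = (X=113/216, Y=1/6, Z=67/216)
  d_4[X] = 113/216*2/3 + 1/6*1/6 + 67/216*1/2 = 689/1296
  d_4[Y] = 113/216*1/6 + 1/6*1/6 + 67/216*1/6 = 1/6
  d_4[Z] = 113/216*1/6 + 1/6*2/3 + 67/216*1/3 = 391/1296
d_4 = (X=689/1296, Y=1/6, Z=391/1296)

Answer: 689/1296 1/6 391/1296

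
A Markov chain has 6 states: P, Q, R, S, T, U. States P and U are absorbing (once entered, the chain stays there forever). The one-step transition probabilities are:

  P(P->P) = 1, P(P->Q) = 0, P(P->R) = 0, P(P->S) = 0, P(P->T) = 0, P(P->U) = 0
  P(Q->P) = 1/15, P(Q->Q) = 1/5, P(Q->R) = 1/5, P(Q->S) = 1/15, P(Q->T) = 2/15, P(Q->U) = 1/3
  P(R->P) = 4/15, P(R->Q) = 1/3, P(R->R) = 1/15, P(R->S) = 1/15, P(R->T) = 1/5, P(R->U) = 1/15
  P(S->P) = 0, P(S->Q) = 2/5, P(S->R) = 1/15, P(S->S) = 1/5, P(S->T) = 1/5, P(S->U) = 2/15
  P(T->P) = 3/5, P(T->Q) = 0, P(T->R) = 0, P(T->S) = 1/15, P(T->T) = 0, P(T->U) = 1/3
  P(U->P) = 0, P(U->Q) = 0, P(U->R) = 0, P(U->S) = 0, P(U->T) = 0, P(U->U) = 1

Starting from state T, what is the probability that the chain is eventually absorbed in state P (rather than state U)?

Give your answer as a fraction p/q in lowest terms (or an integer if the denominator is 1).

Answer: 7831/12514

Derivation:
Let a_i = P(absorbed in P | start in state i).
Boundary conditions: a_P = 1, a_U = 0.
For each transient state i, a_i = sum_j P(i->j) * a_j:
  a_Q = 1/15*a_P + 1/5*a_Q + 1/5*a_R + 1/15*a_S + 2/15*a_T + 1/3*a_U
  a_R = 4/15*a_P + 1/3*a_Q + 1/15*a_R + 1/15*a_S + 1/5*a_T + 1/15*a_U
  a_S = 0*a_P + 2/5*a_Q + 1/15*a_R + 1/5*a_S + 1/5*a_T + 2/15*a_U
  a_T = 3/5*a_P + 0*a_Q + 0*a_R + 1/15*a_S + 0*a_T + 1/3*a_U

Substituting a_P = 1 and a_U = 0, rearrange to (I - Q) a = r where r[i] = P(i -> P):
  [4/5, -1/5, -1/15, -2/15] . (a_Q, a_R, a_S, a_T) = 1/15
  [-1/3, 14/15, -1/15, -1/5] . (a_Q, a_R, a_S, a_T) = 4/15
  [-2/5, -1/15, 4/5, -1/5] . (a_Q, a_R, a_S, a_T) = 0
  [0, 0, -1/15, 1] . (a_Q, a_R, a_S, a_T) = 3/5

Solving yields:
  a_Q = 2279/6257
  a_R = 7227/12514
  a_S = 4839/12514
  a_T = 7831/12514

Starting state is T, so the absorption probability is a_T = 7831/12514.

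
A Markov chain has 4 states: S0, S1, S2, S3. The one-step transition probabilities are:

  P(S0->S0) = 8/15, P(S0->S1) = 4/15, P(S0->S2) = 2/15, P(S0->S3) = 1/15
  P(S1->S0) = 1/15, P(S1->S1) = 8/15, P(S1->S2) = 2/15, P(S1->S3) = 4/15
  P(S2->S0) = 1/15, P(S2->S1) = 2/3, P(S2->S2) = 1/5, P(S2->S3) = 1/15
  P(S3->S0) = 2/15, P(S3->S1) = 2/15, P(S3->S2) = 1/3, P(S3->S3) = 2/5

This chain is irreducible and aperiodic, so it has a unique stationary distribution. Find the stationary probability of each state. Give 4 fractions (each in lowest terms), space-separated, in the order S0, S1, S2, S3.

The stationary distribution satisfies pi = pi * P, i.e.:
  pi_S0 = 8/15*pi_S0 + 1/15*pi_S1 + 1/15*pi_S2 + 2/15*pi_S3
  pi_S1 = 4/15*pi_S0 + 8/15*pi_S1 + 2/3*pi_S2 + 2/15*pi_S3
  pi_S2 = 2/15*pi_S0 + 2/15*pi_S1 + 1/5*pi_S2 + 1/3*pi_S3
  pi_S3 = 1/15*pi_S0 + 4/15*pi_S1 + 1/15*pi_S2 + 2/5*pi_S3
with normalization: pi_S0 + pi_S1 + pi_S2 + pi_S3 = 1.

Using the first 3 balance equations plus normalization, the linear system A*pi = b is:
  [-7/15, 1/15, 1/15, 2/15] . pi = 0
  [4/15, -7/15, 2/3, 2/15] . pi = 0
  [2/15, 2/15, -4/5, 1/3] . pi = 0
  [1, 1, 1, 1] . pi = 1

Solving yields:
  pi_S0 = 241/1570
  pi_S1 = 67/157
  pi_S2 = 301/1570
  pi_S3 = 179/785

Verification (pi * P):
  241/1570*8/15 + 67/157*1/15 + 301/1570*1/15 + 179/785*2/15 = 241/1570 = pi_S0  (ok)
  241/1570*4/15 + 67/157*8/15 + 301/1570*2/3 + 179/785*2/15 = 67/157 = pi_S1  (ok)
  241/1570*2/15 + 67/157*2/15 + 301/1570*1/5 + 179/785*1/3 = 301/1570 = pi_S2  (ok)
  241/1570*1/15 + 67/157*4/15 + 301/1570*1/15 + 179/785*2/5 = 179/785 = pi_S3  (ok)

Answer: 241/1570 67/157 301/1570 179/785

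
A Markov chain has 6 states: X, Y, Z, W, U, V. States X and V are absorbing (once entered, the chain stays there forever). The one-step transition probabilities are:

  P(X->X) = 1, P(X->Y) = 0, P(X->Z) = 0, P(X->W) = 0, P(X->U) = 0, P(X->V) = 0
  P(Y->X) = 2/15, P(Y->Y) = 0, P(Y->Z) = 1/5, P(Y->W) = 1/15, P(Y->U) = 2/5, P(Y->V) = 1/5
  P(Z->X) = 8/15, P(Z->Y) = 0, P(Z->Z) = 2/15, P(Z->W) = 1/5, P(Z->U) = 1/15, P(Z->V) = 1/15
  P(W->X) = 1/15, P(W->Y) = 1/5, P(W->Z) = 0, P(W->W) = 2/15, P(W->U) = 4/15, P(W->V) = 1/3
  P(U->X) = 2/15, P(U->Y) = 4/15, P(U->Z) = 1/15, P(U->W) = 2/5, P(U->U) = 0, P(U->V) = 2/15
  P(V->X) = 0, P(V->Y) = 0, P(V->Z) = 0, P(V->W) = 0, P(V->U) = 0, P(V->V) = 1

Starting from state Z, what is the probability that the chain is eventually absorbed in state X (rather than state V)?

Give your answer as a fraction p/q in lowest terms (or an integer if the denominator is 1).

Let a_i = P(absorbed in X | start in state i).
Boundary conditions: a_X = 1, a_V = 0.
For each transient state i, a_i = sum_j P(i->j) * a_j:
  a_Y = 2/15*a_X + 0*a_Y + 1/5*a_Z + 1/15*a_W + 2/5*a_U + 1/5*a_V
  a_Z = 8/15*a_X + 0*a_Y + 2/15*a_Z + 1/5*a_W + 1/15*a_U + 1/15*a_V
  a_W = 1/15*a_X + 1/5*a_Y + 0*a_Z + 2/15*a_W + 4/15*a_U + 1/3*a_V
  a_U = 2/15*a_X + 4/15*a_Y + 1/15*a_Z + 2/5*a_W + 0*a_U + 2/15*a_V

Substituting a_X = 1 and a_V = 0, rearrange to (I - Q) a = r where r[i] = P(i -> X):
  [1, -1/5, -1/15, -2/5] . (a_Y, a_Z, a_W, a_U) = 2/15
  [0, 13/15, -1/5, -1/15] . (a_Y, a_Z, a_W, a_U) = 8/15
  [-1/5, 0, 13/15, -4/15] . (a_Y, a_Z, a_W, a_U) = 1/15
  [-4/15, -1/15, -2/5, 1] . (a_Y, a_Z, a_W, a_U) = 2/15

Solving yields:
  a_Y = 1753/3701
  a_Z = 18727/25907
  a_W = 8300/25907
  a_U = 11295/25907

Starting state is Z, so the absorption probability is a_Z = 18727/25907.

Answer: 18727/25907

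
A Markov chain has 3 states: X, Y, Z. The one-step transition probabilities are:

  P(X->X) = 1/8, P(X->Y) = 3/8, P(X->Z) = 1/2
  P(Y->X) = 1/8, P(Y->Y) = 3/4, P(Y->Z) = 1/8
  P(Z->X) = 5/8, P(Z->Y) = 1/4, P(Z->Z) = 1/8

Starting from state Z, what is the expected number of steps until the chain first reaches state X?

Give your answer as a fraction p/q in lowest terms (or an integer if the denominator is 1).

Answer: 8/3

Derivation:
Let h_i = expected steps to first reach X from state i.
Boundary: h_X = 0.
First-step equations for the other states:
  h_Y = 1 + 1/8*h_X + 3/4*h_Y + 1/8*h_Z
  h_Z = 1 + 5/8*h_X + 1/4*h_Y + 1/8*h_Z

Substituting h_X = 0 and rearranging gives the linear system (I - Q) h = 1:
  [1/4, -1/8] . (h_Y, h_Z) = 1
  [-1/4, 7/8] . (h_Y, h_Z) = 1

Solving yields:
  h_Y = 16/3
  h_Z = 8/3

Starting state is Z, so the expected hitting time is h_Z = 8/3.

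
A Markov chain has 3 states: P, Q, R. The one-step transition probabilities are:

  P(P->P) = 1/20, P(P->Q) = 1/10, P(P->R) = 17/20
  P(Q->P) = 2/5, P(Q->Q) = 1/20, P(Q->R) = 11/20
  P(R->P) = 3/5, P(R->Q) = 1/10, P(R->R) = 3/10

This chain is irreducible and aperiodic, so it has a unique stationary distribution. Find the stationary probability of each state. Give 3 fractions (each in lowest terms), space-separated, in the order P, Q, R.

Answer: 244/651 2/21 115/217

Derivation:
The stationary distribution satisfies pi = pi * P, i.e.:
  pi_P = 1/20*pi_P + 2/5*pi_Q + 3/5*pi_R
  pi_Q = 1/10*pi_P + 1/20*pi_Q + 1/10*pi_R
  pi_R = 17/20*pi_P + 11/20*pi_Q + 3/10*pi_R
with normalization: pi_P + pi_Q + pi_R = 1.

Using the first 2 balance equations plus normalization, the linear system A*pi = b is:
  [-19/20, 2/5, 3/5] . pi = 0
  [1/10, -19/20, 1/10] . pi = 0
  [1, 1, 1] . pi = 1

Solving yields:
  pi_P = 244/651
  pi_Q = 2/21
  pi_R = 115/217

Verification (pi * P):
  244/651*1/20 + 2/21*2/5 + 115/217*3/5 = 244/651 = pi_P  (ok)
  244/651*1/10 + 2/21*1/20 + 115/217*1/10 = 2/21 = pi_Q  (ok)
  244/651*17/20 + 2/21*11/20 + 115/217*3/10 = 115/217 = pi_R  (ok)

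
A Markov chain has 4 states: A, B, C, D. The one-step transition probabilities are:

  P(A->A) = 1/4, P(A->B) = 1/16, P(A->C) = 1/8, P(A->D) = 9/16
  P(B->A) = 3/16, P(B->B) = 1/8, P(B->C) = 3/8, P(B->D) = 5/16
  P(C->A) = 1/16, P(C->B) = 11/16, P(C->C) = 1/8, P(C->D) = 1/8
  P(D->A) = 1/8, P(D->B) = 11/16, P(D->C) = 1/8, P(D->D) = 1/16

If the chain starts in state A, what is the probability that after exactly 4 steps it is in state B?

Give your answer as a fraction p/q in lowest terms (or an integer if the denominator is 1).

Answer: 26699/65536

Derivation:
Computing P^4 by repeated multiplication:
P^1 =
  A: [1/4, 1/16, 1/8, 9/16]
  B: [3/16, 1/8, 3/8, 5/16]
  C: [1/16, 11/16, 1/8, 1/8]
  D: [1/8, 11/16, 1/8, 1/16]
P^2 =
  A: [39/256, 127/256, 9/64, 27/128]
  B: [17/128, 1/2, 5/32, 27/128]
  C: [43/256, 67/256, 19/64, 35/128]
  D: [45/256, 57/256, 19/64, 39/128]
P^3 =
  A: [681/4096, 1283/4096, 255/1024, 139/512]
  B: [167/1024, 331/1024, 1/4, 135/512]
  C: [589/4096, 1783/4096, 195/1024, 59/256]
  D: [583/4096, 1853/4096, 185/1024, 115/512]
P^4 =
  A: [9817/65536, 26699/65536, 3331/16384, 981/4096]
  B: [2457/16384, 6615/16384, 843/4096, 985/4096]
  C: [10373/65536, 23119/65536, 3831/16384, 1045/4096]
  D: [10471/65536, 22549/65536, 3901/16384, 1057/4096]

(P^4)[A -> B] = 26699/65536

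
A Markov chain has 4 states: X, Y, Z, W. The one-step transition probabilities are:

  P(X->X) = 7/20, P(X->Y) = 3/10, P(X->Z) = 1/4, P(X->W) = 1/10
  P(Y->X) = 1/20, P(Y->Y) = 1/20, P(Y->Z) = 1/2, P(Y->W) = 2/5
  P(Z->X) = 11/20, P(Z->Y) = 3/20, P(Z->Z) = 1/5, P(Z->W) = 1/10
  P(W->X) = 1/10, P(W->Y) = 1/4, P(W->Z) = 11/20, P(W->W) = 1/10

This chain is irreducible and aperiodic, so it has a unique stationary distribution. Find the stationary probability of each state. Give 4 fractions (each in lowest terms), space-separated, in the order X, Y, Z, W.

The stationary distribution satisfies pi = pi * P, i.e.:
  pi_X = 7/20*pi_X + 1/20*pi_Y + 11/20*pi_Z + 1/10*pi_W
  pi_Y = 3/10*pi_X + 1/20*pi_Y + 3/20*pi_Z + 1/4*pi_W
  pi_Z = 1/4*pi_X + 1/2*pi_Y + 1/5*pi_Z + 11/20*pi_W
  pi_W = 1/10*pi_X + 2/5*pi_Y + 1/10*pi_Z + 1/10*pi_W
with normalization: pi_X + pi_Y + pi_Z + pi_W = 1.

Using the first 3 balance equations plus normalization, the linear system A*pi = b is:
  [-13/20, 1/20, 11/20, 1/10] . pi = 0
  [3/10, -19/20, 3/20, 1/4] . pi = 0
  [1/4, 1/2, -4/5, 11/20] . pi = 0
  [1, 1, 1, 1] . pi = 1

Solving yields:
  pi_X = 195/613
  pi_Y = 119/613
  pi_Z = 202/613
  pi_W = 97/613

Verification (pi * P):
  195/613*7/20 + 119/613*1/20 + 202/613*11/20 + 97/613*1/10 = 195/613 = pi_X  (ok)
  195/613*3/10 + 119/613*1/20 + 202/613*3/20 + 97/613*1/4 = 119/613 = pi_Y  (ok)
  195/613*1/4 + 119/613*1/2 + 202/613*1/5 + 97/613*11/20 = 202/613 = pi_Z  (ok)
  195/613*1/10 + 119/613*2/5 + 202/613*1/10 + 97/613*1/10 = 97/613 = pi_W  (ok)

Answer: 195/613 119/613 202/613 97/613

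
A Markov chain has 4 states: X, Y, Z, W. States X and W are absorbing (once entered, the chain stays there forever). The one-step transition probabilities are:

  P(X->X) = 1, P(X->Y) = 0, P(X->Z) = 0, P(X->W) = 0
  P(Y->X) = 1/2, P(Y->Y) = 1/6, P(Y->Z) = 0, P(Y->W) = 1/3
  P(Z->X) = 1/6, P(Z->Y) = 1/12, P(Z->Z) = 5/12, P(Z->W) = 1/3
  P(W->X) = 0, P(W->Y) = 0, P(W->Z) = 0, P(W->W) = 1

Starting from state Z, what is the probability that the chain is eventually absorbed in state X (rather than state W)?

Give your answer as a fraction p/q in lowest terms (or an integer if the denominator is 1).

Let a_i = P(absorbed in X | start in state i).
Boundary conditions: a_X = 1, a_W = 0.
For each transient state i, a_i = sum_j P(i->j) * a_j:
  a_Y = 1/2*a_X + 1/6*a_Y + 0*a_Z + 1/3*a_W
  a_Z = 1/6*a_X + 1/12*a_Y + 5/12*a_Z + 1/3*a_W

Substituting a_X = 1 and a_W = 0, rearrange to (I - Q) a = r where r[i] = P(i -> X):
  [5/6, 0] . (a_Y, a_Z) = 1/2
  [-1/12, 7/12] . (a_Y, a_Z) = 1/6

Solving yields:
  a_Y = 3/5
  a_Z = 13/35

Starting state is Z, so the absorption probability is a_Z = 13/35.

Answer: 13/35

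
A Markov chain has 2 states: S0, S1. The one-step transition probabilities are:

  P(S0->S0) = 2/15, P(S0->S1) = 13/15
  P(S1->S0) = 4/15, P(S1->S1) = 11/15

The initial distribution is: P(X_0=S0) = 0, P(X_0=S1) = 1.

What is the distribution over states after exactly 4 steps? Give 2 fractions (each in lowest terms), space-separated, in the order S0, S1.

Answer: 11908/50625 38717/50625

Derivation:
Propagating the distribution step by step (d_{t+1} = d_t * P):
d_0 = (S0=0, S1=1)
  d_1[S0] = 0*2/15 + 1*4/15 = 4/15
  d_1[S1] = 0*13/15 + 1*11/15 = 11/15
d_1 = (S0=4/15, S1=11/15)
  d_2[S0] = 4/15*2/15 + 11/15*4/15 = 52/225
  d_2[S1] = 4/15*13/15 + 11/15*11/15 = 173/225
d_2 = (S0=52/225, S1=173/225)
  d_3[S0] = 52/225*2/15 + 173/225*4/15 = 796/3375
  d_3[S1] = 52/225*13/15 + 173/225*11/15 = 2579/3375
d_3 = (S0=796/3375, S1=2579/3375)
  d_4[S0] = 796/3375*2/15 + 2579/3375*4/15 = 11908/50625
  d_4[S1] = 796/3375*13/15 + 2579/3375*11/15 = 38717/50625
d_4 = (S0=11908/50625, S1=38717/50625)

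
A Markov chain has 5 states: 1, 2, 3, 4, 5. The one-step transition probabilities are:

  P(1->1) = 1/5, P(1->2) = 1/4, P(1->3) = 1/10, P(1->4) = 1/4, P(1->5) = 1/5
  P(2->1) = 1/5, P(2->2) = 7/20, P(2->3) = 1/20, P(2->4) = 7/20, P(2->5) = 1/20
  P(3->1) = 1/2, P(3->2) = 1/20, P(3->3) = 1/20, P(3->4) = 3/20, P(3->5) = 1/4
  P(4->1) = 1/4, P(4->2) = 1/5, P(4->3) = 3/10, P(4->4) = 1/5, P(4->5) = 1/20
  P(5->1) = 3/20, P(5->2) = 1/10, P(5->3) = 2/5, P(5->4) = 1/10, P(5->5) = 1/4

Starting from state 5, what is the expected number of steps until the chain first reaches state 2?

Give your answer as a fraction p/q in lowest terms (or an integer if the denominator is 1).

Answer: 3100/447

Derivation:
Let h_i = expected steps to first reach 2 from state i.
Boundary: h_2 = 0.
First-step equations for the other states:
  h_1 = 1 + 1/5*h_1 + 1/4*h_2 + 1/10*h_3 + 1/4*h_4 + 1/5*h_5
  h_3 = 1 + 1/2*h_1 + 1/20*h_2 + 1/20*h_3 + 3/20*h_4 + 1/4*h_5
  h_4 = 1 + 1/4*h_1 + 1/5*h_2 + 3/10*h_3 + 1/5*h_4 + 1/20*h_5
  h_5 = 1 + 3/20*h_1 + 1/10*h_2 + 2/5*h_3 + 1/10*h_4 + 1/4*h_5

Substituting h_2 = 0 and rearranging gives the linear system (I - Q) h = 1:
  [4/5, -1/10, -1/4, -1/5] . (h_1, h_3, h_4, h_5) = 1
  [-1/2, 19/20, -3/20, -1/4] . (h_1, h_3, h_4, h_5) = 1
  [-1/4, -3/10, 4/5, -1/20] . (h_1, h_3, h_4, h_5) = 1
  [-3/20, -2/5, -1/10, 3/4] . (h_1, h_3, h_4, h_5) = 1

Solving yields:
  h_1 = 2560/447
  h_3 = 1020/149
  h_4 = 900/149
  h_5 = 3100/447

Starting state is 5, so the expected hitting time is h_5 = 3100/447.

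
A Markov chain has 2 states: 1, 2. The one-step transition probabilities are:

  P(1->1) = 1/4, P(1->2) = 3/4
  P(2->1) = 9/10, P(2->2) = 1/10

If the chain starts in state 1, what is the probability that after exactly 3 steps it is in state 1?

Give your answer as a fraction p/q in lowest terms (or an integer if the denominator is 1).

Answer: 673/1600

Derivation:
Computing P^3 by repeated multiplication:
P^1 =
  1: [1/4, 3/4]
  2: [9/10, 1/10]
P^2 =
  1: [59/80, 21/80]
  2: [63/200, 137/200]
P^3 =
  1: [673/1600, 927/1600]
  2: [2781/4000, 1219/4000]

(P^3)[1 -> 1] = 673/1600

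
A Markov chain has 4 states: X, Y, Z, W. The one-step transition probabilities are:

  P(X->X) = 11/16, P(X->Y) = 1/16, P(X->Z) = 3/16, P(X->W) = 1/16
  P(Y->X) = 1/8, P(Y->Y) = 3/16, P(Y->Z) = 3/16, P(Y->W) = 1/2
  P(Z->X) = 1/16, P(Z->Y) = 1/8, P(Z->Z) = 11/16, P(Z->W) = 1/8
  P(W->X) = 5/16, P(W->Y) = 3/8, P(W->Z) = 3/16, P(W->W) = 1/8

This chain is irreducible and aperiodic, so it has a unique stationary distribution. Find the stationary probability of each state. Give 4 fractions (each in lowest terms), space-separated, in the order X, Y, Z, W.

Answer: 53/175 11/70 3/8 33/200

Derivation:
The stationary distribution satisfies pi = pi * P, i.e.:
  pi_X = 11/16*pi_X + 1/8*pi_Y + 1/16*pi_Z + 5/16*pi_W
  pi_Y = 1/16*pi_X + 3/16*pi_Y + 1/8*pi_Z + 3/8*pi_W
  pi_Z = 3/16*pi_X + 3/16*pi_Y + 11/16*pi_Z + 3/16*pi_W
  pi_W = 1/16*pi_X + 1/2*pi_Y + 1/8*pi_Z + 1/8*pi_W
with normalization: pi_X + pi_Y + pi_Z + pi_W = 1.

Using the first 3 balance equations plus normalization, the linear system A*pi = b is:
  [-5/16, 1/8, 1/16, 5/16] . pi = 0
  [1/16, -13/16, 1/8, 3/8] . pi = 0
  [3/16, 3/16, -5/16, 3/16] . pi = 0
  [1, 1, 1, 1] . pi = 1

Solving yields:
  pi_X = 53/175
  pi_Y = 11/70
  pi_Z = 3/8
  pi_W = 33/200

Verification (pi * P):
  53/175*11/16 + 11/70*1/8 + 3/8*1/16 + 33/200*5/16 = 53/175 = pi_X  (ok)
  53/175*1/16 + 11/70*3/16 + 3/8*1/8 + 33/200*3/8 = 11/70 = pi_Y  (ok)
  53/175*3/16 + 11/70*3/16 + 3/8*11/16 + 33/200*3/16 = 3/8 = pi_Z  (ok)
  53/175*1/16 + 11/70*1/2 + 3/8*1/8 + 33/200*1/8 = 33/200 = pi_W  (ok)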